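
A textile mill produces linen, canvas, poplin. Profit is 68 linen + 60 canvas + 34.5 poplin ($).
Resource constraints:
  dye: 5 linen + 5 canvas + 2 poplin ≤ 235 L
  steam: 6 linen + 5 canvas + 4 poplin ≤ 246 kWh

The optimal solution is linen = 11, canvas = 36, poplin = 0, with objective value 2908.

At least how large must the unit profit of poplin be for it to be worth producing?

Both dye and steam are binding at x*.
Dual feasibility on the basic columns requires 5·y_dye + 6·y_steam = 68, 5·y_dye + 5·y_steam = 60.
Solving: y_dye = 4, y_steam = 8.
poplin enters the basis when its profit ≥ yᵀa₃ = 4·2 + 8·4 = 40.

40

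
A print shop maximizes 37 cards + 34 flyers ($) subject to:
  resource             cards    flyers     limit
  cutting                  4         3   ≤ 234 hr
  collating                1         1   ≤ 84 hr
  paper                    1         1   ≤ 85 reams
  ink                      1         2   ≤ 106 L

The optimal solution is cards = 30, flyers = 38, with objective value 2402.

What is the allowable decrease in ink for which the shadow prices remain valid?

47.5

Binding constraints: cutting, ink. The basis is B = [[4,3],[1,2]] with det 5.
Per unit decrease in ink, x* moves by d = (0.6, -0.8).
The basis stays optimal until flyers reaches 0; allowable decrease = 47.5 L.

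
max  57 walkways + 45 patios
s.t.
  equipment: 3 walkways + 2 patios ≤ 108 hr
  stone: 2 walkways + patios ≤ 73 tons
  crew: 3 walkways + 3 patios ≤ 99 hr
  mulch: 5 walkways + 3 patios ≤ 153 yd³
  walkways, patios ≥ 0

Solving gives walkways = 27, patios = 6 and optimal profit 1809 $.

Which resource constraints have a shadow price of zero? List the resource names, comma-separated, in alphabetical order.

equipment, stone

equipment: 93/108 (slack 15)
stone: 60/73 (slack 13)
crew: 99/99 (binding)
mulch: 153/153 (binding)
By complementary slackness, a constraint with positive slack has shadow price 0 → equipment, stone.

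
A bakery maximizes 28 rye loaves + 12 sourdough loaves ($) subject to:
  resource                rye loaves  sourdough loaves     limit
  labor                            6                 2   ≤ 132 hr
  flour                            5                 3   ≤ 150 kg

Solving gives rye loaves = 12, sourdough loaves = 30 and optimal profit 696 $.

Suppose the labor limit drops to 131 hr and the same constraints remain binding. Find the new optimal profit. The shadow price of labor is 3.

Δb = -1, so new z* = 696 + (3)·(-1) = 696 − 3 = 693.

693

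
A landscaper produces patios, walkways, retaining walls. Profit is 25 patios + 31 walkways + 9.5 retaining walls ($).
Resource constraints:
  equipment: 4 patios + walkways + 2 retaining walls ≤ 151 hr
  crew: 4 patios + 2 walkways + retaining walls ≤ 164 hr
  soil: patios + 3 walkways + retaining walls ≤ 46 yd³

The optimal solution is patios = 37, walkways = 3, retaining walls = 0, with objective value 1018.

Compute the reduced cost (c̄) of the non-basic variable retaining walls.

At the optimum: equipment uses 151 of 151 (binding); crew uses 154 of 164 (slack = 10); soil uses 46 of 46 (binding).
By complementary slackness, y = 0 for the non-binding constraint.
Dual feasibility on the basic columns requires 4·y_equipment + 1·y_soil = 25, 1·y_equipment + 3·y_soil = 31.
Solving: y_equipment = 4, y_soil = 9.
Reduced cost of retaining walls: c₃ − yᵀa₃ = 9.5 − (4·2 + 9·1) = 9.5 − 17 = -7.5.

-7.5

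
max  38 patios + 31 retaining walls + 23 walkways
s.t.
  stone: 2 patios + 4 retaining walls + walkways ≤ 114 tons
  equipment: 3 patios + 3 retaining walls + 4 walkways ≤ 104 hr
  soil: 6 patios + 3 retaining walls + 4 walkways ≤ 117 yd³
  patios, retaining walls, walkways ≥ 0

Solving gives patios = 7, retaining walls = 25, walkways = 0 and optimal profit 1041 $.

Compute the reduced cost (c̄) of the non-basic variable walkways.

-1

Binding: stone and soil. Non-binding: equipment (8 unused).
Slack constraints have shadow price 0 (complementary slackness).
The binding rows give the dual system: 2·y_stone + 6·y_soil = 38 and 4·y_stone + 3·y_soil = 31.
→ y_stone = 4 and y_soil = 5.
Reduced cost of walkways: c₃ − yᵀa₃ = 23 − (4·1 + 5·4) = 23 − 24 = -1.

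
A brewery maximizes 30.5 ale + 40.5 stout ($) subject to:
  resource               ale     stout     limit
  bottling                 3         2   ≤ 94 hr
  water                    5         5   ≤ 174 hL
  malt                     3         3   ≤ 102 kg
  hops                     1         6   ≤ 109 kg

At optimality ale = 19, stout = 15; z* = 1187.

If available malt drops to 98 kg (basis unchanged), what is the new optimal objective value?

Binding: malt and hops. Non-binding: bottling (7 unused), water (4 unused).
Slack constraints have shadow price 0 (complementary slackness).
Dual feasibility on the basic columns requires 3·y_malt + 1·y_hops = 30.5, 3·y_malt + 6·y_hops = 40.5.
Solving: y_malt = 9.5, y_hops = 2.
Δz = y_malt·Δb = 9.5 × (-4) = -38, so new z* = 1187 − 38 = 1149.

1149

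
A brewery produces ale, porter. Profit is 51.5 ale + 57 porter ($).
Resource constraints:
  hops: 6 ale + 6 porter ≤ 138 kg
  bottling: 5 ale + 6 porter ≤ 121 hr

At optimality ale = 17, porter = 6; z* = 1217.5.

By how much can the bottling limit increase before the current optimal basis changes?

Binding constraints: hops, bottling. The basis is B = [[6,6],[5,6]] with det 6.
Per unit increase in bottling, x* moves by d = (-1, 1).
The basis stays optimal until ale reaches 0; allowable increase = 17 hr.

17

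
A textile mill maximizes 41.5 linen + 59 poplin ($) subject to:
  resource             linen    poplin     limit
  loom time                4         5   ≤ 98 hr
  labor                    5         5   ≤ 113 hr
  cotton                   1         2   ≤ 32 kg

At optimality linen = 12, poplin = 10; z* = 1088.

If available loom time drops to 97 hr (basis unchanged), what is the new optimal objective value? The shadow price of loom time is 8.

1080

Δb = -1, so new z* = 1088 + (8)·(-1) = 1088 − 8 = 1080.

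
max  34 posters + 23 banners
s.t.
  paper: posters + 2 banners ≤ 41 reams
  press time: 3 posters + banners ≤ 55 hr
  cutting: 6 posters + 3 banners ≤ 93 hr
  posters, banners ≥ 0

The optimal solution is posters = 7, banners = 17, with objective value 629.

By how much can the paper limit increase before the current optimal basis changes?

Binding constraints: paper, cutting. The basis is B = [[1,2],[6,3]] with det -9.
Per unit increase in paper, x* moves by d = (-0.3333, 0.6667).
The basis stays optimal until posters reaches 0; allowable increase = 21 reams.

21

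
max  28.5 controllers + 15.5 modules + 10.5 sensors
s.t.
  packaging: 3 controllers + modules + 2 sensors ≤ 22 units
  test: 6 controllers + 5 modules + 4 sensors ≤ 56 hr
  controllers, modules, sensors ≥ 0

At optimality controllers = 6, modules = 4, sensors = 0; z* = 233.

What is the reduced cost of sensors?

-8.5

Both packaging and test are binding at x*.
The binding rows give the dual system: 3·y_packaging + 6·y_test = 28.5 and 1·y_packaging + 5·y_test = 15.5.
This yields shadow prices y_packaging = 5.5, y_test = 2.
Reduced cost of sensors: c₃ − yᵀa₃ = 10.5 − (5.5·2 + 2·4) = 10.5 − 19 = -8.5.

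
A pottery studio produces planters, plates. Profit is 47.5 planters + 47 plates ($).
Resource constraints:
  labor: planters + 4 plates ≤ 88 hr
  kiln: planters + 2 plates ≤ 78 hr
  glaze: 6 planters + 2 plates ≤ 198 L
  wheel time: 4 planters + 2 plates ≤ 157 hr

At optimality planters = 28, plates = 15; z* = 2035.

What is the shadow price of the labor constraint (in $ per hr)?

Check each constraint at x*: labor 88/88 (tight); kiln 58/78 (slack 20); glaze 198/198 (tight); wheel time 142/157 (slack 15).
Since kiln, wheel time are not tight, their duals are 0.
The binding rows give the dual system: 1·y_labor + 6·y_glaze = 47.5 and 4·y_labor + 2·y_glaze = 47.
Solving: y_labor = 8.5, y_glaze = 6.5.
Shadow price of labor = 8.5.

8.5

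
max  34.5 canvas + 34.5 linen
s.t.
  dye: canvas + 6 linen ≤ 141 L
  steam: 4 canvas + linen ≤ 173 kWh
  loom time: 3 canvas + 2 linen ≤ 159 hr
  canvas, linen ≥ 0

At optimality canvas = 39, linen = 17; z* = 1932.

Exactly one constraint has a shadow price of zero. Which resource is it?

loom time

dye: 141/141 (binding)
steam: 173/173 (binding)
loom time: 151/159 (slack 8)
By complementary slackness, a constraint with positive slack has shadow price 0 → loom time.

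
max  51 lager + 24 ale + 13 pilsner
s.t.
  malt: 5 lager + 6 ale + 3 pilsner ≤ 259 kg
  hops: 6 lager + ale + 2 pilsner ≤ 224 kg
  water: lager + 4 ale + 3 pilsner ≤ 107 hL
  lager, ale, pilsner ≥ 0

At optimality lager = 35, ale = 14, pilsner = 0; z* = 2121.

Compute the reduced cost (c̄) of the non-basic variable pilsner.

Binding: malt and hops. Non-binding: water (16 unused).
By complementary slackness, y = 0 for the non-binding constraint.
From A_Bᵀ y = c: 5·y_malt + 6·y_hops = 51; 6·y_malt + 1·y_hops = 24.
Solving: y_malt = 3, y_hops = 6.
Reduced cost of pilsner: c₃ − yᵀa₃ = 13 − (3·3 + 6·2) = 13 − 21 = -8.

-8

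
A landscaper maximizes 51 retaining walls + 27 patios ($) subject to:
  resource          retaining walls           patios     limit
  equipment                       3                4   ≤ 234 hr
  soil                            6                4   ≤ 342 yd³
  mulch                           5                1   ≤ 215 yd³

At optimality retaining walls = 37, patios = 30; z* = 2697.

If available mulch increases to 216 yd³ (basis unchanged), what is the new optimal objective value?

2700

Binding: soil and mulch. Non-binding: equipment (3 unused).
Since equipment is not tight, its dual is 0.
Dual feasibility on the basic columns requires 6·y_soil + 5·y_mulch = 51, 4·y_soil + 1·y_mulch = 27.
This yields shadow prices y_soil = 6, y_mulch = 3.
Δz = y_mulch·Δb = 3 × (1) = 3, so new z* = 2697 + 3 = 2700.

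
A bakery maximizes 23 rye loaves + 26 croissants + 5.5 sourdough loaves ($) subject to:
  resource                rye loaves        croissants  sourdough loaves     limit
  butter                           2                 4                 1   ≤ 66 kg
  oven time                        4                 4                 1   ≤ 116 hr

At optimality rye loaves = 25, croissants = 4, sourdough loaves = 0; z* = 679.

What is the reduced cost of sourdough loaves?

At the optimum: butter uses 66 of 66 (binding); oven time uses 116 of 116 (binding).
From A_Bᵀ y = c: 2·y_butter + 4·y_oven time = 23; 4·y_butter + 4·y_oven time = 26.
Solving: y_butter = 1.5, y_oven time = 5.
Reduced cost of sourdough loaves: c₃ − yᵀa₃ = 5.5 − (1.5·1 + 5·1) = 5.5 − 6.5 = -1.

-1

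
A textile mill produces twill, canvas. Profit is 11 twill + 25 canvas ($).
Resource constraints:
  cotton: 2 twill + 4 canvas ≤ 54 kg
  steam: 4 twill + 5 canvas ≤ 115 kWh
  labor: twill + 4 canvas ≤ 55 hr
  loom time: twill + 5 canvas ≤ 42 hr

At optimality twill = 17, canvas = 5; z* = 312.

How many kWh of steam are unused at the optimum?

22

steam used = 4·17 + 5·5 = 93; slack = 115 − 93 = 22.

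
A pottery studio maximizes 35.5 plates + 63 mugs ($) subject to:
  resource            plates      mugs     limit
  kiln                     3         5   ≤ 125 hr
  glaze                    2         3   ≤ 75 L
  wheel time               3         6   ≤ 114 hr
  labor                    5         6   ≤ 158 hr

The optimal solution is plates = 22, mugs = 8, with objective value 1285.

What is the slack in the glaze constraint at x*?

7

glaze used = 2·22 + 3·8 = 68; slack = 75 − 68 = 7.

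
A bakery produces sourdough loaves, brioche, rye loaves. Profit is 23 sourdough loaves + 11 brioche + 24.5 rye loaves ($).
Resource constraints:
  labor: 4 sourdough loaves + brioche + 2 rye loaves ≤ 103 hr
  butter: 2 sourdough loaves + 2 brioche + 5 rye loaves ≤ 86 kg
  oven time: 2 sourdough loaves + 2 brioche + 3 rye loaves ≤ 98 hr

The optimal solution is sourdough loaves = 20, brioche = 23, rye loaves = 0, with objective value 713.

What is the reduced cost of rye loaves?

At the optimum: labor uses 103 of 103 (binding); butter uses 86 of 86 (binding); oven time uses 86 of 98 (slack = 12).
By complementary slackness, y = 0 for the non-binding constraint.
The binding rows give the dual system: 4·y_labor + 2·y_butter = 23 and 1·y_labor + 2·y_butter = 11.
→ y_labor = 4 and y_butter = 3.5.
Reduced cost of rye loaves: c₃ − yᵀa₃ = 24.5 − (4·2 + 3.5·5) = 24.5 − 25.5 = -1.

-1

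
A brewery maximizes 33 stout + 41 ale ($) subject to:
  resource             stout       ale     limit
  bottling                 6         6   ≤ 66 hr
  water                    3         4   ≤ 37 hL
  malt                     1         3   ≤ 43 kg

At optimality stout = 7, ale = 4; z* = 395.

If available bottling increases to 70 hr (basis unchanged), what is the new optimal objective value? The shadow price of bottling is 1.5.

401

Δb = 4, so new z* = 395 + (1.5)·(4) = 395 + 6 = 401.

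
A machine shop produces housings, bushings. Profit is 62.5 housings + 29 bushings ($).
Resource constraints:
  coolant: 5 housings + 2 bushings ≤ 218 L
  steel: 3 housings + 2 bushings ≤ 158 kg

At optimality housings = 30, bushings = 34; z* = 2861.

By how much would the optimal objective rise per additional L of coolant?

Both coolant and steel are binding at x*.
The binding rows give the dual system: 5·y_coolant + 3·y_steel = 62.5 and 2·y_coolant + 2·y_steel = 29.
→ y_coolant = 9.5 and y_steel = 5.
Shadow price of coolant = 9.5.

9.5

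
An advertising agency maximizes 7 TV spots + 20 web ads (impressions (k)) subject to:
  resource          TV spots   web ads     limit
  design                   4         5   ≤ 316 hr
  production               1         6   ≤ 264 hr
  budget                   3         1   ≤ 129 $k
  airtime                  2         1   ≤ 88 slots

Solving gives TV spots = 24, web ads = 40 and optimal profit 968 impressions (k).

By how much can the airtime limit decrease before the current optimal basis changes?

44

Binding constraints: production, airtime. The basis is B = [[1,6],[2,1]] with det -11.
Per unit decrease in airtime, x* moves by d = (-0.5455, 0.0909).
The basis stays optimal until TV spots reaches 0; allowable decrease = 44 slots.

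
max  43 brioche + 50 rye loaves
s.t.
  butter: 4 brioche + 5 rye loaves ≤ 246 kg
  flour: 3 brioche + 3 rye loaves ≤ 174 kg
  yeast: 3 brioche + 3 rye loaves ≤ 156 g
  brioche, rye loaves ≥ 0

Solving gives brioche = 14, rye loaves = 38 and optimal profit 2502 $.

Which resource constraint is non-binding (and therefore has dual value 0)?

butter: 246/246 (binding)
flour: 156/174 (slack 18)
yeast: 156/156 (binding)
By complementary slackness, a constraint with positive slack has shadow price 0 → flour.

flour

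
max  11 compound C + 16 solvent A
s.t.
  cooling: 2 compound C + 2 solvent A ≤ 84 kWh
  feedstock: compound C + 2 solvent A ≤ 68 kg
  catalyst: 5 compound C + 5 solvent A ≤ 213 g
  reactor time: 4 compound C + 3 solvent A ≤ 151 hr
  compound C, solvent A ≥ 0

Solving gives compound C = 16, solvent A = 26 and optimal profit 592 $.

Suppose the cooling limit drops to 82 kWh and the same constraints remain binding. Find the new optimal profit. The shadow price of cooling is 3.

Δb = -2, so new z* = 592 + (3)·(-2) = 592 − 6 = 586.

586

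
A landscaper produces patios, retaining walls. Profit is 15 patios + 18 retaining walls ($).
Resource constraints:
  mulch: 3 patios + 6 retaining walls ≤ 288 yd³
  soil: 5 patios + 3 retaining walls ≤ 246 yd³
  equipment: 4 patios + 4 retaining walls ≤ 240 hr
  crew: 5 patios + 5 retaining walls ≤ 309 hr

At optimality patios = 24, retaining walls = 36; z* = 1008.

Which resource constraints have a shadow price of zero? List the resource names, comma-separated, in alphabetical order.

mulch: 288/288 (binding)
soil: 228/246 (slack 18)
equipment: 240/240 (binding)
crew: 300/309 (slack 9)
By complementary slackness, a constraint with positive slack has shadow price 0 → crew, soil.

crew, soil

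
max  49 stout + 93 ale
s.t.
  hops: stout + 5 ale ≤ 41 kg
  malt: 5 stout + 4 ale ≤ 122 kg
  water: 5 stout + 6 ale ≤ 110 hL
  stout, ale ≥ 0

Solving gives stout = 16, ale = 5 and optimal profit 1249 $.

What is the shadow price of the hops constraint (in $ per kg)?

Check each constraint at x*: hops 41/41 (tight); malt 100/122 (slack 22); water 110/110 (tight).
Slack constraints have shadow price 0 (complementary slackness).
Dual feasibility on the basic columns requires 1·y_hops + 5·y_water = 49, 5·y_hops + 6·y_water = 93.
Solving: y_hops = 9, y_water = 8.
Shadow price of hops = 9.

9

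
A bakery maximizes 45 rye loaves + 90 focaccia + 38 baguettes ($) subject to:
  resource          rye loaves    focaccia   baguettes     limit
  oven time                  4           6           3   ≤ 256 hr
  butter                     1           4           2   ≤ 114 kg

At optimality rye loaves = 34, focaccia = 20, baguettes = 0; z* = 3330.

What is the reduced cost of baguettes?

-7

Both oven time and butter are binding at x*.
Dual feasibility on the basic columns requires 4·y_oven time + 1·y_butter = 45, 6·y_oven time + 4·y_butter = 90.
→ y_oven time = 9 and y_butter = 9.
Reduced cost of baguettes: c₃ − yᵀa₃ = 38 − (9·3 + 9·2) = 38 − 45 = -7.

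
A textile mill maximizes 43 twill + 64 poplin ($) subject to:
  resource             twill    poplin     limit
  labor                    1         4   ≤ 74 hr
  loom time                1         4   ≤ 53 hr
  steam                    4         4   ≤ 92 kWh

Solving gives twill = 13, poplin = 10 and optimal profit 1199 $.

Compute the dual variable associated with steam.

9

At the optimum: labor uses 53 of 74 (slack = 21); loom time uses 53 of 53 (binding); steam uses 92 of 92 (binding).
Slack constraints have shadow price 0 (complementary slackness).
Dual feasibility on the basic columns requires 1·y_loom time + 4·y_steam = 43, 4·y_loom time + 4·y_steam = 64.
This yields shadow prices y_loom time = 7, y_steam = 9.
Shadow price of steam = 9.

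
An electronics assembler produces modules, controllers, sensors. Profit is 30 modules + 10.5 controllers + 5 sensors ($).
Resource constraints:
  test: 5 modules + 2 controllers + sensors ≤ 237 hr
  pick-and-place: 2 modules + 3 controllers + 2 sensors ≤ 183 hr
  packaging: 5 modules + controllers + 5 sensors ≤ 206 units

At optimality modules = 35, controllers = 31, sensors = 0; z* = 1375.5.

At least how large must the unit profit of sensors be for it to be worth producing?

Binding: test and packaging. Non-binding: pick-and-place (20 unused).
Slack constraints have shadow price 0 (complementary slackness).
The binding rows give the dual system: 5·y_test + 5·y_packaging = 30 and 2·y_test + 1·y_packaging = 10.5.
This yields shadow prices y_test = 4.5, y_packaging = 1.5.
sensors enters the basis when its profit ≥ yᵀa₃ = 4.5·1 + 1.5·5 = 12.

12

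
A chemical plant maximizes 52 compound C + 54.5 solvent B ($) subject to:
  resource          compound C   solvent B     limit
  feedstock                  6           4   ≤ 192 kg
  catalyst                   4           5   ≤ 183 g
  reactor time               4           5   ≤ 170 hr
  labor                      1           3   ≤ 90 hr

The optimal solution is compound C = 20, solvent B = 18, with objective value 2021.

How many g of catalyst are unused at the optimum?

13

catalyst used = 4·20 + 5·18 = 170; slack = 183 − 170 = 13.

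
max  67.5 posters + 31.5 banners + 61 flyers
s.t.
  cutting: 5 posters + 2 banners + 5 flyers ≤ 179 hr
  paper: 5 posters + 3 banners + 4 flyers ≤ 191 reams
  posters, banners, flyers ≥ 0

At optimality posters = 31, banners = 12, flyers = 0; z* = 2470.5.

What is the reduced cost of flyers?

Check each constraint at x*: cutting 179/179 (tight); paper 191/191 (tight).
The binding rows give the dual system: 5·y_cutting + 5·y_paper = 67.5 and 2·y_cutting + 3·y_paper = 31.5.
→ y_cutting = 9 and y_paper = 4.5.
Reduced cost of flyers: c₃ − yᵀa₃ = 61 − (9·5 + 4.5·4) = 61 − 63 = -2.

-2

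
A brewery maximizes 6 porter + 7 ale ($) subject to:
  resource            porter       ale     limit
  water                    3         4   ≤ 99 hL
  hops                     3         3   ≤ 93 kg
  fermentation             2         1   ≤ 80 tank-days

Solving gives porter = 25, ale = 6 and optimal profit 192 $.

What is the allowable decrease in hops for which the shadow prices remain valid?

18.75

Binding constraints: water, hops. The basis is B = [[3,4],[3,3]] with det -3.
Per unit decrease in hops, x* moves by d = (-1.3333, 1).
The basis stays optimal until porter reaches 0; allowable decrease = 18.75 kg.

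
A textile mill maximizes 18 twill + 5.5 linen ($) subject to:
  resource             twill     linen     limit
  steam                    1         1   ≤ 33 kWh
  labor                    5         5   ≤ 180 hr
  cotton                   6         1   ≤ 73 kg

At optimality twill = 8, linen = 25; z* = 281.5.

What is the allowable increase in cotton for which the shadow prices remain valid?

125

Binding constraints: steam, cotton. The basis is B = [[1,1],[6,1]] with det -5.
Per unit increase in cotton, x* moves by d = (0.2, -0.2).
The basis stays optimal until linen reaches 0; allowable increase = 125 kg.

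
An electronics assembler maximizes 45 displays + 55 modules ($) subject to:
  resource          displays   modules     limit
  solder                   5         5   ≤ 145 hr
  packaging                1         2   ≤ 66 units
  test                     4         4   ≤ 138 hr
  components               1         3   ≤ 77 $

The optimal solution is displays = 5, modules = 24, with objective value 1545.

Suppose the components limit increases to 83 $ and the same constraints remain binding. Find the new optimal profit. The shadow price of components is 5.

1575

Δb = 6, so new z* = 1545 + (5)·(6) = 1545 + 30 = 1575.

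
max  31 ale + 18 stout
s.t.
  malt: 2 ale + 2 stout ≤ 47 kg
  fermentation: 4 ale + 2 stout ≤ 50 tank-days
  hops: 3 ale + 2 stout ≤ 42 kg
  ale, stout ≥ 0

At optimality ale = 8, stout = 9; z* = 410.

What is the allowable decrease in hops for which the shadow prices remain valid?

4.5

Binding constraints: fermentation, hops. The basis is B = [[4,2],[3,2]] with det 2.
Per unit decrease in hops, x* moves by d = (1, -2).
The basis stays optimal until stout reaches 0; allowable decrease = 4.5 kg.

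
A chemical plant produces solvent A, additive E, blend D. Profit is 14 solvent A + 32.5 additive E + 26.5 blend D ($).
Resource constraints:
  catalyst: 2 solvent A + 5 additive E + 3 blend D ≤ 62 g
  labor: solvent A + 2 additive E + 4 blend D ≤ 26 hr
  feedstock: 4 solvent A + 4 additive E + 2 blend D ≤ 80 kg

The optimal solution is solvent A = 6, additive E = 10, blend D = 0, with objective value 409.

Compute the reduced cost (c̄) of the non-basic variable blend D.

Check each constraint at x*: catalyst 62/62 (tight); labor 26/26 (tight); feedstock 64/80 (slack 16).
Slack constraints have shadow price 0 (complementary slackness).
Dual feasibility on the basic columns requires 2·y_catalyst + 1·y_labor = 14, 5·y_catalyst + 2·y_labor = 32.5.
Solving: y_catalyst = 4.5, y_labor = 5.
Reduced cost of blend D: c₃ − yᵀa₃ = 26.5 − (4.5·3 + 5·4) = 26.5 − 33.5 = -7.

-7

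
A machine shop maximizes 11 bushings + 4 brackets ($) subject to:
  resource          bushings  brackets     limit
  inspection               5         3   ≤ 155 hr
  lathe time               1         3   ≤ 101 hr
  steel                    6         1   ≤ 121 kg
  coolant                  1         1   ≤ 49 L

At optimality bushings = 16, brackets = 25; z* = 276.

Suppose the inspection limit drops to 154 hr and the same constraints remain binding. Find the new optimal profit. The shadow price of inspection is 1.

275

Δb = -1, so new z* = 276 + (1)·(-1) = 276 − 1 = 275.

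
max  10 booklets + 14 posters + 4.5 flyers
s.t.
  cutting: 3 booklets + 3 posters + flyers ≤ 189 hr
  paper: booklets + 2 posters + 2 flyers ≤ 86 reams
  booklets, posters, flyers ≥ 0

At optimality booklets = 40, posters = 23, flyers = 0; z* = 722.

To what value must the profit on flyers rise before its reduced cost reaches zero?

10

At the optimum: cutting uses 189 of 189 (binding); paper uses 86 of 86 (binding).
The binding rows give the dual system: 3·y_cutting + 1·y_paper = 10 and 3·y_cutting + 2·y_paper = 14.
Solving: y_cutting = 2, y_paper = 4.
flyers enters the basis when its profit ≥ yᵀa₃ = 2·1 + 4·2 = 10.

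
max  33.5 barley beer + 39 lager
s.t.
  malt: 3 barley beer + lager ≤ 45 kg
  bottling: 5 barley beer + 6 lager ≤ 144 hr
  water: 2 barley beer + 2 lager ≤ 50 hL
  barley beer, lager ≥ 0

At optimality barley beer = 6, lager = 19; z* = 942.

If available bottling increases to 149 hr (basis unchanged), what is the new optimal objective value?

At the optimum: malt uses 37 of 45 (slack = 8); bottling uses 144 of 144 (binding); water uses 50 of 50 (binding).
Slack constraints have shadow price 0 (complementary slackness).
From A_Bᵀ y = c: 5·y_bottling + 2·y_water = 33.5; 6·y_bottling + 2·y_water = 39.
→ y_bottling = 5.5 and y_water = 3.
Δz = y_bottling·Δb = 5.5 × (5) = 27.5, so new z* = 942 + 27.5 = 969.5.

969.5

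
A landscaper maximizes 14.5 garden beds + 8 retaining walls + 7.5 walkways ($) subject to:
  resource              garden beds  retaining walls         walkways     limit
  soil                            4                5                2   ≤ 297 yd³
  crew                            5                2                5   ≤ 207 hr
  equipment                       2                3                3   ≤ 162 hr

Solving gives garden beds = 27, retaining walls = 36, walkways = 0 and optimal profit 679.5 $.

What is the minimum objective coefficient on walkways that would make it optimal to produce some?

15.5

At the optimum: soil uses 288 of 297 (slack = 9); crew uses 207 of 207 (binding); equipment uses 162 of 162 (binding).
Since soil is not tight, its dual is 0.
Dual feasibility on the basic columns requires 5·y_crew + 2·y_equipment = 14.5, 2·y_crew + 3·y_equipment = 8.
This yields shadow prices y_crew = 2.5, y_equipment = 1.
walkways enters the basis when its profit ≥ yᵀa₃ = 2.5·5 + 1·3 = 15.5.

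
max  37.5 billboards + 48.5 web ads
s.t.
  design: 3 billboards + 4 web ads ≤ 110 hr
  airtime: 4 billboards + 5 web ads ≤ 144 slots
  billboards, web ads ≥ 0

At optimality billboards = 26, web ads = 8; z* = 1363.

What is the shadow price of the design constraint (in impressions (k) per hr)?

6.5

Both design and airtime are binding at x*.
The binding rows give the dual system: 3·y_design + 4·y_airtime = 37.5 and 4·y_design + 5·y_airtime = 48.5.
Solving: y_design = 6.5, y_airtime = 4.5.
Shadow price of design = 6.5.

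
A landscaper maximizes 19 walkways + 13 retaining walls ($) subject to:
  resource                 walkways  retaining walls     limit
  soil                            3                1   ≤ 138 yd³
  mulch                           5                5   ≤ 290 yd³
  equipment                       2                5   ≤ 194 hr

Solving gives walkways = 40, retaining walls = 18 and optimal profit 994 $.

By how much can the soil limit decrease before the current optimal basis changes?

16

Binding constraints: soil, mulch. The basis is B = [[3,1],[5,5]] with det 10.
Per unit decrease in soil, x* moves by d = (-0.5, 0.5).
The basis stays optimal until equipment becomes binding; allowable decrease = 16 yd³.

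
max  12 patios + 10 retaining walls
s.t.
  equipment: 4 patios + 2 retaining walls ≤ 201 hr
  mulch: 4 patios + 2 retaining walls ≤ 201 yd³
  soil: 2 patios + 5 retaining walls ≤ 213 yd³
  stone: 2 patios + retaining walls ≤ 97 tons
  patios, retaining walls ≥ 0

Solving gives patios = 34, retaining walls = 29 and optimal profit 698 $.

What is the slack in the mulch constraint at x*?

mulch used = 4·34 + 2·29 = 194; slack = 201 − 194 = 7.

7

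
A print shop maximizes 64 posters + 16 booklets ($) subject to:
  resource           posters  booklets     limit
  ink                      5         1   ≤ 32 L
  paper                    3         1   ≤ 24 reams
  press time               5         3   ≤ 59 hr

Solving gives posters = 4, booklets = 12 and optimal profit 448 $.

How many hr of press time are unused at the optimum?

3

press time used = 5·4 + 3·12 = 56; slack = 59 − 56 = 3.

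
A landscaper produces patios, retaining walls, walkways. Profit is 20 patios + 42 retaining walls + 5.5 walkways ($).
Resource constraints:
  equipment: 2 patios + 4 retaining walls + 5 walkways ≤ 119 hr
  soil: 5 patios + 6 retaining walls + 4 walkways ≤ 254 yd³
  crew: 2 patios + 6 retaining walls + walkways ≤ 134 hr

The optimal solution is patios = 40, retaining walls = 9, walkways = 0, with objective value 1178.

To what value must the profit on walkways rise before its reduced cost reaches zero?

At the optimum: equipment uses 116 of 119 (slack = 3); soil uses 254 of 254 (binding); crew uses 134 of 134 (binding).
Since equipment is not tight, its dual is 0.
From A_Bᵀ y = c: 5·y_soil + 2·y_crew = 20; 6·y_soil + 6·y_crew = 42.
This yields shadow prices y_soil = 2, y_crew = 5.
walkways enters the basis when its profit ≥ yᵀa₃ = 2·4 + 5·1 = 13.

13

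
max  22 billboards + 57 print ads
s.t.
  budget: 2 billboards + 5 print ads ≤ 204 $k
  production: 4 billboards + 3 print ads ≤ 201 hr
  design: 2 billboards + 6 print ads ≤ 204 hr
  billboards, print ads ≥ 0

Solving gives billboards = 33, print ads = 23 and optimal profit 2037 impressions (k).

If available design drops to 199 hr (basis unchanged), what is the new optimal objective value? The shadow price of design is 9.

1992

Δb = -5, so new z* = 2037 + (9)·(-5) = 2037 − 45 = 1992.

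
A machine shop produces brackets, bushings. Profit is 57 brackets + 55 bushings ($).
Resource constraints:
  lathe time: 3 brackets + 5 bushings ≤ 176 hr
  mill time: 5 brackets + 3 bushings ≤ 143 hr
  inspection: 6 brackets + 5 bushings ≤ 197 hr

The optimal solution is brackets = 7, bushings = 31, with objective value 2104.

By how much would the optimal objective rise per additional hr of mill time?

At the optimum: lathe time uses 176 of 176 (binding); mill time uses 128 of 143 (slack = 15); inspection uses 197 of 197 (binding).
Since mill time is not tight, its dual is 0.
From A_Bᵀ y = c: 3·y_lathe time + 6·y_inspection = 57; 5·y_lathe time + 5·y_inspection = 55.
→ y_lathe time = 3 and y_inspection = 8.
Shadow price of mill time = 0.

0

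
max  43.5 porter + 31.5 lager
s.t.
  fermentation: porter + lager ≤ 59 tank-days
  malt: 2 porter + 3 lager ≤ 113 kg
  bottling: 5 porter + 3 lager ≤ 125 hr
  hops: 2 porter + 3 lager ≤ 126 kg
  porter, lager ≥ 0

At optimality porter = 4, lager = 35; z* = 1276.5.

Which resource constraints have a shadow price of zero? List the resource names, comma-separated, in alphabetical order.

fermentation, hops

fermentation: 39/59 (slack 20)
malt: 113/113 (binding)
bottling: 125/125 (binding)
hops: 113/126 (slack 13)
By complementary slackness, a constraint with positive slack has shadow price 0 → fermentation, hops.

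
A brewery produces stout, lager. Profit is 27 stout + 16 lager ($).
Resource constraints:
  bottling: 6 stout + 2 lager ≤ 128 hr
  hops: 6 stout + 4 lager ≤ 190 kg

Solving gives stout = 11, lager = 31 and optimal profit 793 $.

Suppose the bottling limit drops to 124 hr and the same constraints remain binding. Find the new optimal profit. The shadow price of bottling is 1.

789

Δb = -4, so new z* = 793 + (1)·(-4) = 793 − 4 = 789.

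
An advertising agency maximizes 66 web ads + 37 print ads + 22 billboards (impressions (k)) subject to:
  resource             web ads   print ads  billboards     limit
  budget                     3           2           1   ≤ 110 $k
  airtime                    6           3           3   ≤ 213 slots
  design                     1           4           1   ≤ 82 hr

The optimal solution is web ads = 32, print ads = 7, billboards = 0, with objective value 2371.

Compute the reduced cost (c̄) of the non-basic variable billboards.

-7

Binding: budget and airtime. Non-binding: design (22 unused).
Slack constraints have shadow price 0 (complementary slackness).
The binding rows give the dual system: 3·y_budget + 6·y_airtime = 66 and 2·y_budget + 3·y_airtime = 37.
→ y_budget = 8 and y_airtime = 7.
Reduced cost of billboards: c₃ − yᵀa₃ = 22 − (8·1 + 7·3) = 22 − 29 = -7.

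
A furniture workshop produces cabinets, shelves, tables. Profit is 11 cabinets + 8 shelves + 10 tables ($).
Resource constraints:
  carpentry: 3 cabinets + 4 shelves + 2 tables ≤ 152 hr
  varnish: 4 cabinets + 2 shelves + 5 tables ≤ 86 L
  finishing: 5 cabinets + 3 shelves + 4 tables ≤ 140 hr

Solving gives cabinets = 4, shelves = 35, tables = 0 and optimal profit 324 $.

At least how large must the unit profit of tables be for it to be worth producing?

12

At the optimum: carpentry uses 152 of 152 (binding); varnish uses 86 of 86 (binding); finishing uses 125 of 140 (slack = 15).
Since finishing is not tight, its dual is 0.
From A_Bᵀ y = c: 3·y_carpentry + 4·y_varnish = 11; 4·y_carpentry + 2·y_varnish = 8.
Solving: y_carpentry = 1, y_varnish = 2.
tables enters the basis when its profit ≥ yᵀa₃ = 1·2 + 2·5 = 12.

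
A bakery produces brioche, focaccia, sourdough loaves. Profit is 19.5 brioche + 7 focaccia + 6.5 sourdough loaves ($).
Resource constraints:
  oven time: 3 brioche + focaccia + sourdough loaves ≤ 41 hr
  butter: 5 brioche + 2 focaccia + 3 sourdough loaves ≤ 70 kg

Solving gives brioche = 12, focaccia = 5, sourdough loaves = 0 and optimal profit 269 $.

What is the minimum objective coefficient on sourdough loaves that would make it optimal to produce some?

8.5

Check each constraint at x*: oven time 41/41 (tight); butter 70/70 (tight).
The binding rows give the dual system: 3·y_oven time + 5·y_butter = 19.5 and 1·y_oven time + 2·y_butter = 7.
→ y_oven time = 4 and y_butter = 1.5.
sourdough loaves enters the basis when its profit ≥ yᵀa₃ = 4·1 + 1.5·3 = 8.5.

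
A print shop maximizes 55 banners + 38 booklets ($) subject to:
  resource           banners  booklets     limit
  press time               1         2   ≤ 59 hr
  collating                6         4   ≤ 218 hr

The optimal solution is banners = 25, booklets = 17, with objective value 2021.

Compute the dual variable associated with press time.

1

Both press time and collating are binding at x*.
Dual feasibility on the basic columns requires 1·y_press time + 6·y_collating = 55, 2·y_press time + 4·y_collating = 38.
Solving: y_press time = 1, y_collating = 9.
Shadow price of press time = 1.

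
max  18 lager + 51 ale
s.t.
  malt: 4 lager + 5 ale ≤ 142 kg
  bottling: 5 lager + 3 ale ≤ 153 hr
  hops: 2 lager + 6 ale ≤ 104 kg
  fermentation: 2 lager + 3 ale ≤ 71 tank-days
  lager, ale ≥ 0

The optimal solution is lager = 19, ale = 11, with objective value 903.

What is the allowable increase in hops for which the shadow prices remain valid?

Binding constraints: hops, fermentation. The basis is B = [[2,6],[2,3]] with det -6.
Per unit increase in hops, x* moves by d = (-0.5, 0.3333).
The basis stays optimal until lager reaches 0; allowable increase = 38 kg.

38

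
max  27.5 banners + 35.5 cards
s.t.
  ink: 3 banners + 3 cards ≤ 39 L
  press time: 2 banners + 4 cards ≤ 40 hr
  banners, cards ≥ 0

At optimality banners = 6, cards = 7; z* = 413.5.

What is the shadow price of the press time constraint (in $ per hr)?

At the optimum: ink uses 39 of 39 (binding); press time uses 40 of 40 (binding).
The binding rows give the dual system: 3·y_ink + 2·y_press time = 27.5 and 3·y_ink + 4·y_press time = 35.5.
This yields shadow prices y_ink = 6.5, y_press time = 4.
Shadow price of press time = 4.

4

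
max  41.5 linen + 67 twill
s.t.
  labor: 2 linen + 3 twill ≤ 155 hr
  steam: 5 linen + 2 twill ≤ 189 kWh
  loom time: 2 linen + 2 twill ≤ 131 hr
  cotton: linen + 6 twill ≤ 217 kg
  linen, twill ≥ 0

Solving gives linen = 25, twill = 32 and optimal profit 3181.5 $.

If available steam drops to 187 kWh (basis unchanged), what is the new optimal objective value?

Check each constraint at x*: labor 146/155 (slack 9); steam 189/189 (tight); loom time 114/131 (slack 17); cotton 217/217 (tight).
Since labor, loom time are not tight, their duals are 0.
From A_Bᵀ y = c: 5·y_steam + 1·y_cotton = 41.5; 2·y_steam + 6·y_cotton = 67.
This yields shadow prices y_steam = 6.5, y_cotton = 9.
Δz = y_steam·Δb = 6.5 × (-2) = -13, so new z* = 3181.5 − 13 = 3168.5.

3168.5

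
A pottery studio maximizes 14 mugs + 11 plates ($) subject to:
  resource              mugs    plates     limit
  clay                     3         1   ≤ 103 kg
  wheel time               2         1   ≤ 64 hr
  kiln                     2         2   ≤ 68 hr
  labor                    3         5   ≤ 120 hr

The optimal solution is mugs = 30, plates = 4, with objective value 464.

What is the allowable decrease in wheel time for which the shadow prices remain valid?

Binding constraints: wheel time, kiln. The basis is B = [[2,1],[2,2]] with det 2.
Per unit decrease in wheel time, x* moves by d = (-1, 1).
The basis stays optimal until labor becomes binding; allowable decrease = 5 hr.

5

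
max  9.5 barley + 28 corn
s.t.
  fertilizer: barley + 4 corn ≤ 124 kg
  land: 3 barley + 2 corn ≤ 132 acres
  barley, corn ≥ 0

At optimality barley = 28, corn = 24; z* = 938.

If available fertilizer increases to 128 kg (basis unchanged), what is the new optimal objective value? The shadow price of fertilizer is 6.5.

Δb = 4, so new z* = 938 + (6.5)·(4) = 938 + 26 = 964.

964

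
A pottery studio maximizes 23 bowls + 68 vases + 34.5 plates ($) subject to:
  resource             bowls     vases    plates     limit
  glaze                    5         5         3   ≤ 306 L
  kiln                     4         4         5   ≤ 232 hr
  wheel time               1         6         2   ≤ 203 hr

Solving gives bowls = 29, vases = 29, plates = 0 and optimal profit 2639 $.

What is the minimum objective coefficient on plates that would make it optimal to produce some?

Binding: kiln and wheel time. Non-binding: glaze (16 unused).
Since glaze is not tight, its dual is 0.
From A_Bᵀ y = c: 4·y_kiln + 1·y_wheel time = 23; 4·y_kiln + 6·y_wheel time = 68.
Solving: y_kiln = 3.5, y_wheel time = 9.
plates enters the basis when its profit ≥ yᵀa₃ = 3.5·5 + 9·2 = 35.5.

35.5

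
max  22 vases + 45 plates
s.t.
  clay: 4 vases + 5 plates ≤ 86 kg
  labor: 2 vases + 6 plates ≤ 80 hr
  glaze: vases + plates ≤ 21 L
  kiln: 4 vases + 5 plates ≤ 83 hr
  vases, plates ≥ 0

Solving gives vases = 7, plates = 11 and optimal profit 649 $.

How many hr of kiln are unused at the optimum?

kiln used = 4·7 + 5·11 = 83; slack = 83 − 83 = 0.

0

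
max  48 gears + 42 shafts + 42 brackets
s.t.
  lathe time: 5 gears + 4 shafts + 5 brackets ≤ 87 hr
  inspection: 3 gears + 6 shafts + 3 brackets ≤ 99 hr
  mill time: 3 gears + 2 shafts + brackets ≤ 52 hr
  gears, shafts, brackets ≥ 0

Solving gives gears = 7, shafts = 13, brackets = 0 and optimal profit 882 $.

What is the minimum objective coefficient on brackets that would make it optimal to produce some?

48

At the optimum: lathe time uses 87 of 87 (binding); inspection uses 99 of 99 (binding); mill time uses 47 of 52 (slack = 5).
By complementary slackness, y = 0 for the non-binding constraint.
Dual feasibility on the basic columns requires 5·y_lathe time + 3·y_inspection = 48, 4·y_lathe time + 6·y_inspection = 42.
This yields shadow prices y_lathe time = 9, y_inspection = 1.
brackets enters the basis when its profit ≥ yᵀa₃ = 9·5 + 1·3 = 48.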